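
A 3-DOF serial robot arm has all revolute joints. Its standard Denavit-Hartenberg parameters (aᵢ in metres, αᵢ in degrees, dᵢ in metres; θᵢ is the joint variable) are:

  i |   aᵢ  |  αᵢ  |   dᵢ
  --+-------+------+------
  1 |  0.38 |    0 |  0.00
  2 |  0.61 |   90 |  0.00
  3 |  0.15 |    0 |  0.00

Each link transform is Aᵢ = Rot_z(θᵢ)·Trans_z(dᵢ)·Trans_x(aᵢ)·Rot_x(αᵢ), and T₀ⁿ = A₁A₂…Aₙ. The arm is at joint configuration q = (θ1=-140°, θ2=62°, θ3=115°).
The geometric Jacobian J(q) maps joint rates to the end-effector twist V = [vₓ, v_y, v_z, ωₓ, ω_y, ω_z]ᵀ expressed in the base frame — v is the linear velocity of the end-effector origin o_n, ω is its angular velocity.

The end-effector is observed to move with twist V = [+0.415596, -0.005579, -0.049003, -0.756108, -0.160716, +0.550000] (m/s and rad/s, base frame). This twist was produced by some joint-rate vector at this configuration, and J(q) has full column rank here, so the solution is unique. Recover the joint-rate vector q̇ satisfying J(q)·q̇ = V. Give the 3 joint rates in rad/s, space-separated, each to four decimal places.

o_n = [-0.1775, -0.7789, 0.1359]
J₁: ẑ×o_n = [0.7789, -0.1775, 0.0000], ω = ẑ
J2: z=[0.0000, 0.0000, 1.0000] o=[-0.2911, -0.2443, 0.0000] → [0.5347, 0.1136, -0.0000, 0.0000, 0.0000, 1.0000]
J3: z=[-0.9781, -0.2079, 0.0000] o=[-0.1643, -0.8409, 0.0000] → [-0.0283, 0.1330, -0.0634, -0.9781, -0.2079, 0.0000]
q̇ = J⁺·V = [0.5870, -0.0370, 0.7730]

0.5870 -0.0370 0.7730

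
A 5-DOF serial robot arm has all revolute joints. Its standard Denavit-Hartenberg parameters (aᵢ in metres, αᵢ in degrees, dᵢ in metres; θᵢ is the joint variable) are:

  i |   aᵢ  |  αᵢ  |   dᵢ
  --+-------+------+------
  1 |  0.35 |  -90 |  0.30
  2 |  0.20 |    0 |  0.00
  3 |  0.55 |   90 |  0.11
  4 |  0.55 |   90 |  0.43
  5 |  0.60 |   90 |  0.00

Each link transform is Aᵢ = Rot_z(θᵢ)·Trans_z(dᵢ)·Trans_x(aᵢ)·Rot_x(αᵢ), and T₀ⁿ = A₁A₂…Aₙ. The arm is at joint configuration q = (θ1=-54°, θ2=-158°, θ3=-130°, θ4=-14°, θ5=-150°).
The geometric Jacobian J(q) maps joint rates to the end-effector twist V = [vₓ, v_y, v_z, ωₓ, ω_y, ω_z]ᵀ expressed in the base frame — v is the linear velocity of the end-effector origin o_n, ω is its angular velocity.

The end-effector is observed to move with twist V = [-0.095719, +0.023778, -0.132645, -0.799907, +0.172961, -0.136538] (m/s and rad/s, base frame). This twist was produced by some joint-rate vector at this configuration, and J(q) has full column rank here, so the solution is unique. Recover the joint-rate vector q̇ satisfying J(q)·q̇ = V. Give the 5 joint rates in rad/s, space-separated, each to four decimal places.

o_n = [0.3577, -0.3177, -0.1360]
J₁: ẑ×o_n = [0.3177, 0.3577, -0.0000], ω = ẑ
J2: z=[0.8090, 0.5878, 0.0000] o=[0.2057, -0.2832, 0.3000] → [-0.2563, 0.3528, -0.1173, 0.8090, 0.5878, 0.0000]
J3: z=[0.8090, 0.5878, 0.0000] o=[0.0967, -0.1331, 0.3749] → [-0.3003, 0.4134, -0.3027, 0.8090, 0.5878, 0.0000]
J4: z=[0.5590, -0.7694, 0.3090] o=[0.2856, -0.2060, -0.1482] → [0.0252, 0.0155, -0.0070, 0.5590, -0.7694, 0.3090]
J5: z=[-0.8289, -0.5098, 0.2301] o=[0.5153, -0.7485, -0.5228] → [-0.2963, 0.2844, -0.4374, -0.8289, -0.5098, 0.2301]
q̇ = J⁺·V = [-0.0370, -0.0990, -0.0700, -0.6110, 0.3880]

-0.0370 -0.0990 -0.0700 -0.6110 0.3880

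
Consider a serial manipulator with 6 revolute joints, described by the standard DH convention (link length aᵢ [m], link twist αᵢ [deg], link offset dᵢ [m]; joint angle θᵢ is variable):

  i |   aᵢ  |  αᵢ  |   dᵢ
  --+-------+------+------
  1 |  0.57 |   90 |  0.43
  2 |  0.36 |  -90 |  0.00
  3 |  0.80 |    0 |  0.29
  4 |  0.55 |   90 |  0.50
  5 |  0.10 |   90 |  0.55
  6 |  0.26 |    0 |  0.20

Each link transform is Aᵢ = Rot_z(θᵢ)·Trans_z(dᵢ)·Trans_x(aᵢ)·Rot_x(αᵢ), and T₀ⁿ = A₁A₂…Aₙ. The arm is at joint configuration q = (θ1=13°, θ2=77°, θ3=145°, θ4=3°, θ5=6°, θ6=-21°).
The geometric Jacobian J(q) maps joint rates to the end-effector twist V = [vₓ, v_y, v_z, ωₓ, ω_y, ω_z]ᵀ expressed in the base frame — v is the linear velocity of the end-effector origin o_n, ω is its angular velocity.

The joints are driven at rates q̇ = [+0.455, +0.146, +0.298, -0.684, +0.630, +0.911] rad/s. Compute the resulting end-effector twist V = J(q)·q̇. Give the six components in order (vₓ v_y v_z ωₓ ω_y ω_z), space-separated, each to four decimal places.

-0.7286 0.0301 0.0907 1.1834 0.7235 0.4110

o_n = [-0.5200, 1.2443, -0.2342]
J₁: ẑ×o_n = [-1.2443, -0.5200, 0.0000], ω = ẑ
J2: z=[0.2250, -0.9744, 0.0000] o=[0.5554, 0.1282, 0.4300] → [0.6472, 0.1494, -0.7968, 0.2250, -0.9744, 0.0000]
J3: z=[-0.9494, -0.2192, 0.2250] o=[0.6343, 0.1464, 0.7808] → [-0.0245, -1.2233, -1.2954, -0.9494, -0.2192, 0.2250]
J4: z=[-0.9494, -0.2192, 0.2250] o=[0.1121, 0.4968, 0.2075] → [-0.0713, -0.5616, -0.8483, -0.9494, -0.2192, 0.2250]
J5: z=[-0.0746, 0.8531, 0.5163] o=[-0.5304, 0.6476, -0.1345] → [-0.3932, -0.0021, -0.0534, -0.0746, 0.8531, 0.5163]
J6: z=[0.9123, 0.2675, -0.3101] o=[-0.6117, 1.1616, 0.0696] → [-0.0556, 0.2488, 0.0510, 0.9123, 0.2675, -0.3101]
V = J·q̇ = [-0.7286, 0.0301, 0.0907, 1.1834, 0.7235, 0.4110]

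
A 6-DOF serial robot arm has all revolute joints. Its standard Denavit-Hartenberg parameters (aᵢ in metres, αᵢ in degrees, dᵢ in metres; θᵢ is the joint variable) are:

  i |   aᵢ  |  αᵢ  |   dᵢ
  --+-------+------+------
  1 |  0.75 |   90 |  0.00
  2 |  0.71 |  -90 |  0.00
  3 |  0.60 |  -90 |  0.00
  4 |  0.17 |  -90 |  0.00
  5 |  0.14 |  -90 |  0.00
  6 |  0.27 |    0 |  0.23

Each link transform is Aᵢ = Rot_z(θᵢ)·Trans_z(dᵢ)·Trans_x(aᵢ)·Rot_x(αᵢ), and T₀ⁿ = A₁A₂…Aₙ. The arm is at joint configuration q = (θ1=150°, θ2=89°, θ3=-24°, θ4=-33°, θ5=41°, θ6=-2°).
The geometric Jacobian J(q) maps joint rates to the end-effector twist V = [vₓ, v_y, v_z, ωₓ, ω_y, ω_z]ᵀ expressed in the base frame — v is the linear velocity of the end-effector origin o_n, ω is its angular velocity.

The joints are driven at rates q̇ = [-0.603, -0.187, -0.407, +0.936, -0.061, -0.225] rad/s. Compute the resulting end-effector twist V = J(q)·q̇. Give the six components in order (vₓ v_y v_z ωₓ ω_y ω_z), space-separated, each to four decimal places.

o_n = [-0.1405, 0.9614, 1.3372]
J₁: ẑ×o_n = [-0.9614, -0.1405, 0.0000], ω = ẑ
J2: z=[0.5000, 0.8660, 0.0000] o=[-0.6495, 0.3750, 0.0000] → [1.1581, -0.6686, -0.1476, 0.5000, 0.8660, 0.0000]
J3: z=[0.8659, -0.4999, 0.0175] o=[-0.6603, 0.3812, 0.7099] → [-0.3238, -0.5342, 0.7622, 0.8659, -0.4999, 0.0175]
J4: z=[-0.4629, -0.7876, 0.4067] o=[-0.5465, 0.5973, 1.2579] → [-0.2105, 0.2018, 0.1513, -0.4629, -0.7876, 0.4067]
J5: z=[-0.6230, 0.6155, 0.4828] o=[-0.4393, 0.6024, 1.3898] → [-0.2057, 0.1116, -0.4076, -0.6230, 0.6155, 0.4828]
J6: z=[-0.0643, 0.5748, -0.8157] o=[-0.3302, 0.6779, 1.4344] → [0.1754, -0.1610, -0.1273, -0.0643, 0.5748, -0.8157]
V = J·q̇ = [0.2709, 0.6455, -0.0875, -0.8267, -0.8626, -0.0754]

0.2709 0.6455 -0.0875 -0.8267 -0.8626 -0.0754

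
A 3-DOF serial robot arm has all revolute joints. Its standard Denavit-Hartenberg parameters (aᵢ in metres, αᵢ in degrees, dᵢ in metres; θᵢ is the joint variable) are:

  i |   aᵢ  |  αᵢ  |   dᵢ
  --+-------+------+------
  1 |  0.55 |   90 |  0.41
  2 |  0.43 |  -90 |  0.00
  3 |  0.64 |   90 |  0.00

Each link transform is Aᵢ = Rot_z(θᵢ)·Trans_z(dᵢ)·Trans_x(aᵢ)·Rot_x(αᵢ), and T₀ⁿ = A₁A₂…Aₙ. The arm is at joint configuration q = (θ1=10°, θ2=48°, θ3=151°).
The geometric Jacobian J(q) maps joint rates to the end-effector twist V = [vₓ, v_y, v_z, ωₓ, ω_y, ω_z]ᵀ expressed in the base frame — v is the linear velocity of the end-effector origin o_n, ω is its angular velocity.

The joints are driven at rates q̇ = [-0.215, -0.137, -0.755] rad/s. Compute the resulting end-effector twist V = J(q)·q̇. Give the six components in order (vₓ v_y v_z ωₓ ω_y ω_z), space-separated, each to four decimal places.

0.1510 0.3546 0.1860 0.5288 0.2323 -0.7202

o_n = [0.4023, 0.3860, 0.3136]
J₁: ẑ×o_n = [-0.3860, 0.4023, 0.0000], ω = ẑ
J2: z=[0.1736, -0.9848, 0.0000] o=[0.5416, 0.0955, 0.4100] → [0.0950, 0.0167, -0.0868, 0.1736, -0.9848, 0.0000]
J3: z=[-0.7319, -0.1290, 0.6691] o=[0.8250, 0.1455, 0.7296] → [-0.1073, -0.5873, -0.2306, -0.7319, -0.1290, 0.6691]
V = J·q̇ = [0.1510, 0.3546, 0.1860, 0.5288, 0.2323, -0.7202]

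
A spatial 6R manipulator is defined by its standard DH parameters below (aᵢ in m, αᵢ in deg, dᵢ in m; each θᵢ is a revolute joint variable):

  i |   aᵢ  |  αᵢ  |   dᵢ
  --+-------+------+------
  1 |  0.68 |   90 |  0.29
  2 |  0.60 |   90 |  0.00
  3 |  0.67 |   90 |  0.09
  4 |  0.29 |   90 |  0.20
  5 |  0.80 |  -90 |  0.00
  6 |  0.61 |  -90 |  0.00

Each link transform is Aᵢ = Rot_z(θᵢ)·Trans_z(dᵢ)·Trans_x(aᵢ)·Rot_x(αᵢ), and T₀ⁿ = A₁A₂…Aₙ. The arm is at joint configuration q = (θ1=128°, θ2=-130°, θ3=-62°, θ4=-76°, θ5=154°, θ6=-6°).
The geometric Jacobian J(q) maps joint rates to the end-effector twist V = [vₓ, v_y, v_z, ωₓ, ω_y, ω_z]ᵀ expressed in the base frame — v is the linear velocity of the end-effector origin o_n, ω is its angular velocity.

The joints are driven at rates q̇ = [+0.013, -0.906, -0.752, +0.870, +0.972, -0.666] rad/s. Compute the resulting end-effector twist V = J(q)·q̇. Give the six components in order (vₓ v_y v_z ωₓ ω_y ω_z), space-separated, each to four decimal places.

o_n = [-0.4776, -0.5456, 0.9044]
J₁: ẑ×o_n = [0.5456, -0.4776, 0.0000], ω = ẑ
J2: z=[0.7880, 0.6157, 0.0000] o=[-0.4186, 0.5358, 0.2900] → [0.3783, -0.4841, -0.8159, 0.7880, 0.6157, 0.0000]
J3: z=[0.4716, -0.6037, 0.6428] o=[-0.1812, 0.2319, -0.1696] → [-0.1486, -0.6970, -0.5456, 0.4716, -0.6037, 0.6428]
J4: z=[-0.7194, 0.1582, 0.6764] o=[-0.4804, -0.3459, -0.3527] → [0.3339, 0.9063, 0.1432, -0.7194, 0.1582, 0.6764]
J5: z=[0.3807, 0.9042, 0.1934] o=[-0.7928, -0.1993, -0.4236] → [1.2678, -0.4446, -0.4169, 0.3807, 0.9042, 0.1934]
J6: z=[0.9013, -0.3161, -0.2964] o=[-0.6273, -0.4290, 0.3247] → [-0.2178, -0.5669, -0.0577, 0.9013, -0.3161, -0.2964]
V = J·q̇ = [1.4439, 1.6904, 0.9073, -1.9246, 1.1232, 0.5035]

1.4439 1.6904 0.9073 -1.9246 1.1232 0.5035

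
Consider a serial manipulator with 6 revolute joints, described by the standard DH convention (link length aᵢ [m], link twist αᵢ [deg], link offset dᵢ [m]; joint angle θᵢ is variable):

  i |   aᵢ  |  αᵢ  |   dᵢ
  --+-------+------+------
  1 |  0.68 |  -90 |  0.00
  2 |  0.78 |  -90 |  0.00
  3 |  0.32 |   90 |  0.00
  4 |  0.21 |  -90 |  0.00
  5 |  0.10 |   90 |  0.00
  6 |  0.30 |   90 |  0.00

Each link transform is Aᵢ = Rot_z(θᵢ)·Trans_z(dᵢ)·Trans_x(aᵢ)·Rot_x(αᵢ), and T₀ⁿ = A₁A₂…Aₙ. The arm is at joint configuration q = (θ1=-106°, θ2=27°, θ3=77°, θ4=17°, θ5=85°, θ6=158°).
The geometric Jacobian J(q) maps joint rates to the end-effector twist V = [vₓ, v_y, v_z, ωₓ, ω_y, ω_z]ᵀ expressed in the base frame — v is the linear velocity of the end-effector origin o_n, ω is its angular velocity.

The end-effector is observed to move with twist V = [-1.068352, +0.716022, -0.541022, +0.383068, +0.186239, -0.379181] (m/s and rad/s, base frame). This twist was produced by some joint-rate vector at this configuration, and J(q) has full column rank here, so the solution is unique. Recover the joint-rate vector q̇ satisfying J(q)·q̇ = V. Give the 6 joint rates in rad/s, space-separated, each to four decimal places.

o_n = [-0.8318, -1.3732, -0.6274]
J₁: ẑ×o_n = [1.3732, -0.8318, 0.0000], ω = ẑ
J2: z=[0.9613, -0.2756, 0.0000] o=[-0.1874, -0.6537, 0.0000] → [0.1729, 0.6031, -0.8693, 0.9613, -0.2756, 0.0000]
J3: z=[0.1251, 0.4364, -0.8910] o=[-0.3790, -1.3217, -0.3541] → [-0.1651, 0.4376, 0.1912, 0.1251, 0.4364, -0.8910]
J4: z=[-0.0231, -0.8965, -0.4424] o=[-0.6964, -1.2974, -0.3868] → [0.1822, 0.0543, -0.1196, -0.0231, -0.8965, -0.4424]
J5: z=[0.4097, 0.3951, -0.8222] o=[-0.8879, -1.2554, -0.4620] → [-0.1622, 0.0216, -0.0704, 0.4097, 0.3951, -0.8222]
J6: z=[-0.9105, 0.1213, -0.3954] o=[-0.8936, -1.1643, -0.4211] → [-0.1076, -0.2122, 0.1827, -0.9105, 0.1213, -0.3954]
q̇ = J⁺·V = [-0.8030, 0.6110, -0.5490, -0.5240, 0.2330, 0.2670]

-0.8030 0.6110 -0.5490 -0.5240 0.2330 0.2670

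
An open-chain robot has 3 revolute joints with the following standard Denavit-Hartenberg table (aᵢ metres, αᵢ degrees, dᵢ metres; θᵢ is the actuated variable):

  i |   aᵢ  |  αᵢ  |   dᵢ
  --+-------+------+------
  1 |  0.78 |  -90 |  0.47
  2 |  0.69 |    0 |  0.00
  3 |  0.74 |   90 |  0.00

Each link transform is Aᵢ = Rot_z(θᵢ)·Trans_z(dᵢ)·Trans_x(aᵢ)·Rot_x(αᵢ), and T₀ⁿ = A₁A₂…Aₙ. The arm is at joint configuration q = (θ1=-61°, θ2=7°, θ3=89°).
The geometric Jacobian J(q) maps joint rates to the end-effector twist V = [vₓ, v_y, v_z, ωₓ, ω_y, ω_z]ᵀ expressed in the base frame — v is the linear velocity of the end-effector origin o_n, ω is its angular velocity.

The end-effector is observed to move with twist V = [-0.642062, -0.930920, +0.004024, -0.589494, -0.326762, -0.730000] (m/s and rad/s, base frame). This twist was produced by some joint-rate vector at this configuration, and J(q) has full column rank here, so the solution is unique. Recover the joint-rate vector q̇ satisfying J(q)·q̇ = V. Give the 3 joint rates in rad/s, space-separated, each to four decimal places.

o_n = [0.6727, -1.2135, -0.3500]
J₁: ẑ×o_n = [1.2135, 0.6727, -0.0000], ω = ẑ
J2: z=[0.8746, 0.4848, 0.0000] o=[0.3782, -0.6822, 0.4700] → [-0.3976, 0.7172, -0.6075, 0.8746, 0.4848, 0.0000]
J3: z=[0.8746, 0.4848, 0.0000] o=[0.7102, -1.2812, 0.3859] → [-0.3568, 0.6437, 0.0774, 0.8746, 0.4848, 0.0000]
q̇ = J⁺·V = [-0.7300, -0.0820, -0.5920]

-0.7300 -0.0820 -0.5920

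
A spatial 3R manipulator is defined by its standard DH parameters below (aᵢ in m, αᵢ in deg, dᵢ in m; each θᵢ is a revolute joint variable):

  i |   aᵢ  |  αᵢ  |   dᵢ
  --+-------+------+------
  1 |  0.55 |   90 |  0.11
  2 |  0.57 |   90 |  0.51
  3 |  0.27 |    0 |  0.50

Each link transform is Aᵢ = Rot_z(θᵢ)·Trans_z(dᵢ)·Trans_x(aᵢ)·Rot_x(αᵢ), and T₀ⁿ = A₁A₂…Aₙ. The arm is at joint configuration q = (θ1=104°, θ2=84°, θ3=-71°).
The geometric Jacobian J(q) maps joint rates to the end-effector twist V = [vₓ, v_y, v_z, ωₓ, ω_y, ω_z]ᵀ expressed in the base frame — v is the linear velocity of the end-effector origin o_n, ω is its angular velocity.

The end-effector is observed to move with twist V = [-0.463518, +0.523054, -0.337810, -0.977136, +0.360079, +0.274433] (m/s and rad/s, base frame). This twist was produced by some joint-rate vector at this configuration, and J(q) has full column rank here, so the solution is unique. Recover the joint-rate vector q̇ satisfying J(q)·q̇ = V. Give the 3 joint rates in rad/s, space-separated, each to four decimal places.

0.3360 -0.8610 0.5890

o_n = [-0.0228, 1.1445, 0.7120]
J₁: ẑ×o_n = [-1.1445, -0.0228, 0.0000], ω = ẑ
J2: z=[0.9703, 0.2419, 0.0000] o=[-0.1331, 0.5337, 0.1100] → [0.1456, -0.5842, 0.5660, 0.9703, 0.2419, 0.0000]
J3: z=[-0.2406, 0.9650, -0.1045] o=[0.3474, 0.7149, 0.6769] → [0.0788, 0.0472, 0.2539, -0.2406, 0.9650, -0.1045]
q̇ = J⁺·V = [0.3360, -0.8610, 0.5890]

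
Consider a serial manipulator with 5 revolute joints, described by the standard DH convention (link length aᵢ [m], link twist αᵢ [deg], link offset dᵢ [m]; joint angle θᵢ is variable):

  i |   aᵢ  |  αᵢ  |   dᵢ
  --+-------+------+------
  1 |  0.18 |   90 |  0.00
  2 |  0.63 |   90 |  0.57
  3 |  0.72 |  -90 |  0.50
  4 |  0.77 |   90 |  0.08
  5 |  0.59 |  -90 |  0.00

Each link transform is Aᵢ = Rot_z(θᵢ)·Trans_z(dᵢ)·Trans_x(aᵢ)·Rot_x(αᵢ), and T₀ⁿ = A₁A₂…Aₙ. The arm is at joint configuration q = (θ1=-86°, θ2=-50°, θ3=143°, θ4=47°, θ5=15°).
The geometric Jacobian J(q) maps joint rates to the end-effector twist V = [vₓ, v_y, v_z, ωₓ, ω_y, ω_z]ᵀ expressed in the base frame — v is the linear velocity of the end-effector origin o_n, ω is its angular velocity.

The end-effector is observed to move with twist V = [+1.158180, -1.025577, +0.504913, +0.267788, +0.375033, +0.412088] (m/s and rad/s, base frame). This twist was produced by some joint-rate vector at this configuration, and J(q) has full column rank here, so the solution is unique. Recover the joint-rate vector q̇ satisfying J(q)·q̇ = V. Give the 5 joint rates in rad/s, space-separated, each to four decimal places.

o_n = [-1.3624, -0.1192, 0.9327]
J₁: ẑ×o_n = [0.1192, -1.3624, 0.0000], ω = ẑ
J2: z=[-0.9976, -0.0698, 0.0000] o=[0.0126, -0.1796, 0.0000] → [-0.0651, 0.9304, -0.1561, -0.9976, -0.0698, 0.0000]
J3: z=[-0.0534, 0.7642, -0.6428] o=[-0.5278, -0.6233, -0.4826] → [1.4056, 0.6121, 0.6108, -0.0534, 0.7642, -0.6428]
J4: z=[0.7697, 0.4416, 0.4610] o=[-1.0126, 0.0973, -0.3635] → [0.6722, -1.1590, -0.0121, 0.7697, 0.4416, 0.4610]
J5: z=[-0.5017, 0.8650, 0.0091] o=[-1.2550, -0.0508, 0.3566] → [0.4989, 0.2881, 0.1272, -0.5017, 0.8650, 0.0091]
q̇ = J⁺·V = [0.9690, -0.1540, 0.8560, -0.0080, -0.3310]

0.9690 -0.1540 0.8560 -0.0080 -0.3310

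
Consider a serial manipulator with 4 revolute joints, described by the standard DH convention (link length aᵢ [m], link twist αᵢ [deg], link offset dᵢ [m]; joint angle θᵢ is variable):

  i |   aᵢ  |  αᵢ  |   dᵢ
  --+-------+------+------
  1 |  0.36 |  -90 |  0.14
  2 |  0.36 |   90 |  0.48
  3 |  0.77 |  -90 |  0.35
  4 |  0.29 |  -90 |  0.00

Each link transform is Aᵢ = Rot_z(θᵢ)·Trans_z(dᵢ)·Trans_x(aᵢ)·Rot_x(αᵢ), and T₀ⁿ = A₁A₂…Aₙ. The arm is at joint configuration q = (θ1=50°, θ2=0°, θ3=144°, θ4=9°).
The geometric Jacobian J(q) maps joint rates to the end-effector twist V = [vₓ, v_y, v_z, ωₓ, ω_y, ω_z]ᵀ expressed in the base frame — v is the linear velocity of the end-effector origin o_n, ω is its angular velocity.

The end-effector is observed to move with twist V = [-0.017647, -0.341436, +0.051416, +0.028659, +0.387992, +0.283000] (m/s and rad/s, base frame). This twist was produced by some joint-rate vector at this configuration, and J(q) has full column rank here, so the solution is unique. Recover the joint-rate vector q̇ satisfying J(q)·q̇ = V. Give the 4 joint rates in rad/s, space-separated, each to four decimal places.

o_n = [-0.9299, 0.6045, 0.4446]
J₁: ẑ×o_n = [-0.6045, -0.9299, 0.0000], ω = ẑ
J2: z=[-0.7660, 0.6428, 0.0000] o=[0.2314, 0.2758, 0.1400] → [0.1958, 0.2334, 0.4947, -0.7660, 0.6428, 0.0000]
J3: z=[-0.0000, 0.0000, 1.0000] o=[0.0951, 0.8601, 0.1400] → [0.2556, -1.0250, 0.0000, -0.0000, 0.0000, 1.0000]
J4: z=[0.2419, -0.9703, 0.0000] o=[-0.6520, 0.6738, 0.4900] → [0.0440, 0.0110, -0.2864, 0.2419, -0.9703, 0.0000]
q̇ = J⁺·V = [0.0300, -0.2070, 0.2530, -0.5370]

0.0300 -0.2070 0.2530 -0.5370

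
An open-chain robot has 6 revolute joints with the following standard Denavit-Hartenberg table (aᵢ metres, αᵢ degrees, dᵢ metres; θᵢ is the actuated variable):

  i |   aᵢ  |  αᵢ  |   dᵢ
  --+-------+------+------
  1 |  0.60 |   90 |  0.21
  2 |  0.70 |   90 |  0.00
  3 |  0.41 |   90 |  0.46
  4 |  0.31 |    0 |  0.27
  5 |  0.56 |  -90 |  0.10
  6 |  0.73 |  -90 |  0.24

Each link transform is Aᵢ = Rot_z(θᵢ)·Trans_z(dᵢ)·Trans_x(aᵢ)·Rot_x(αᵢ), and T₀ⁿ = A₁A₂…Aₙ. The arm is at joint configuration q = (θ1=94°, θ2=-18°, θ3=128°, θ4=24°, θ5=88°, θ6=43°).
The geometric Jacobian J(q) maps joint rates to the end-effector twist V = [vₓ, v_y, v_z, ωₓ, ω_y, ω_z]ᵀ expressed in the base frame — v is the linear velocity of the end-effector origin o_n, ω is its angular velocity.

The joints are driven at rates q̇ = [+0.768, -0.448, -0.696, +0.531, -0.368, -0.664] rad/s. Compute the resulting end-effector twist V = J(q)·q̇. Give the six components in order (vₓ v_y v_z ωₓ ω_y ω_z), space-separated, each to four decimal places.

-0.4376 -0.4406 -0.5114 0.1441 -0.0903 1.2708

o_n = [-0.0772, 0.6637, -1.4001]
J₁: ẑ×o_n = [-0.6637, -0.0772, 0.0000], ω = ẑ
J2: z=[0.9976, 0.0698, 0.0000] o=[-0.0419, 0.5985, 0.2100] → [-0.1123, 1.6062, 0.0675, 0.9976, 0.0698, 0.0000]
J3: z=[0.0216, -0.3083, -0.9511] o=[-0.0883, 1.2627, -0.0063] → [-0.1399, 0.0195, -0.0095, 0.0216, -0.3083, -0.9511]
J4: z=[0.5619, 0.7906, -0.2435] o=[0.2607, 0.9039, -0.3658] → [-0.8762, 0.6634, 0.1322, 0.5619, 0.7906, -0.2435]
J5: z=[0.5619, 0.7906, -0.2435] o=[0.6493, 0.9286, -0.4976] → [-0.7780, 0.6840, 0.4255, 0.5619, 0.7906, -0.2435]
J6: z=[-0.7748, 0.6061, 0.1799] o=[0.5432, 0.9586, -1.0557] → [-0.1557, -0.3785, 0.6045, -0.7748, 0.6061, 0.1799]
V = J·q̇ = [-0.4376, -0.4406, -0.5114, 0.1441, -0.0903, 1.2708]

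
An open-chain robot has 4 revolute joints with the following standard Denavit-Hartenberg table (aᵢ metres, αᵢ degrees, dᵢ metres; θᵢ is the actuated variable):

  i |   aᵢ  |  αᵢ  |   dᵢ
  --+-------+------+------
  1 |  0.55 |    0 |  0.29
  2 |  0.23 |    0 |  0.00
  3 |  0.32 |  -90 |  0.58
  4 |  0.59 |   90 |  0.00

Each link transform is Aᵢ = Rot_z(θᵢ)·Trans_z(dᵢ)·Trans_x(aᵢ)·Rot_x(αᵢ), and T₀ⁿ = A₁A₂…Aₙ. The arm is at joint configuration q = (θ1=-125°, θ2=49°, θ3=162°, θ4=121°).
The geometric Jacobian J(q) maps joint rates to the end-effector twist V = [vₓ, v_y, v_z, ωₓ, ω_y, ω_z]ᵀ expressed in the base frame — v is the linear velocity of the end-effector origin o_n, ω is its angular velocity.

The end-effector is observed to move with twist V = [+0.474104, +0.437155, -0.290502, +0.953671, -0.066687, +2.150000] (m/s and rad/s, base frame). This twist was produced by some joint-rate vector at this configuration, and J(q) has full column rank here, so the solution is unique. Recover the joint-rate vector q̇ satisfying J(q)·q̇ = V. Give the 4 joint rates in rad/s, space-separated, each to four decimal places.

o_n = [-0.2587, -0.6576, 0.3643]
J₁: ẑ×o_n = [0.6576, -0.2587, 0.0000], ω = ẑ
J2: z=[0.0000, 0.0000, 1.0000] o=[-0.3155, -0.4505, 0.2900] → [0.2071, 0.0568, -0.0000, 0.0000, 0.0000, 1.0000]
J3: z=[0.0000, 0.0000, 1.0000] o=[-0.2598, -0.6737, 0.2900] → [-0.0161, 0.0011, 0.0000, 0.0000, 0.0000, 1.0000]
J4: z=[-0.9976, 0.0698, 0.0000] o=[-0.2375, -0.3545, 0.8700] → [-0.0353, -0.5045, 0.3039, -0.9976, 0.0698, 0.0000]
q̇ = J⁺·V = [0.3880, 0.9570, 0.8050, -0.9560]

0.3880 0.9570 0.8050 -0.9560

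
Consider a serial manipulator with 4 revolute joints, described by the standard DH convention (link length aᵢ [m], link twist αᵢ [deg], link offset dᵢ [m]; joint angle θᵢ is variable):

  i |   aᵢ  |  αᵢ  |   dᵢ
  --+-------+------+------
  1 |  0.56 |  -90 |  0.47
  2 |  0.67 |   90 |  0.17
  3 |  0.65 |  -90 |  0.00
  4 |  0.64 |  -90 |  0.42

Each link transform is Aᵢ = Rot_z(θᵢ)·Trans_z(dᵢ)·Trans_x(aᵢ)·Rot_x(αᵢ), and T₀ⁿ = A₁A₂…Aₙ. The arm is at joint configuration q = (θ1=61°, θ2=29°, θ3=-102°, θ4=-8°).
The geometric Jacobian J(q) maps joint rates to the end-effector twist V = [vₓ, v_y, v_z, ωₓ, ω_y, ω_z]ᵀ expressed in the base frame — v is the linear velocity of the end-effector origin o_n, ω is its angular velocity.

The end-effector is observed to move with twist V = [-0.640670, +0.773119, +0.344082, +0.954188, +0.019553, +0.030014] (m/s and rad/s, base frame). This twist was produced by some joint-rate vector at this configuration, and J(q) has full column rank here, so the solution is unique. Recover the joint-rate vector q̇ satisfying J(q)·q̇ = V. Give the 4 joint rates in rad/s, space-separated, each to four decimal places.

0.8150 -0.6550 -0.4540 0.8180

o_n = [1.6635, 0.5815, 0.1533]
J₁: ẑ×o_n = [-0.5815, 1.6635, 0.0000], ω = ẑ
J2: z=[-0.8746, 0.4848, 0.0000] o=[0.2715, 0.4898, 0.4700] → [-0.1535, -0.2770, -0.7550, -0.8746, 0.4848, 0.0000]
J3: z=[0.2350, 0.4240, 0.8746] o=[0.4069, 1.0847, 0.1452] → [0.4436, 1.0971, -0.6511, 0.2350, 0.4240, 0.8746]
J4: z=[0.5966, 0.6474, -0.4742] o=[0.9057, 0.6731, 0.2107] → [-0.0806, -0.3251, -0.5453, 0.5966, 0.6474, -0.4742]
q̇ = J⁺·V = [0.8150, -0.6550, -0.4540, 0.8180]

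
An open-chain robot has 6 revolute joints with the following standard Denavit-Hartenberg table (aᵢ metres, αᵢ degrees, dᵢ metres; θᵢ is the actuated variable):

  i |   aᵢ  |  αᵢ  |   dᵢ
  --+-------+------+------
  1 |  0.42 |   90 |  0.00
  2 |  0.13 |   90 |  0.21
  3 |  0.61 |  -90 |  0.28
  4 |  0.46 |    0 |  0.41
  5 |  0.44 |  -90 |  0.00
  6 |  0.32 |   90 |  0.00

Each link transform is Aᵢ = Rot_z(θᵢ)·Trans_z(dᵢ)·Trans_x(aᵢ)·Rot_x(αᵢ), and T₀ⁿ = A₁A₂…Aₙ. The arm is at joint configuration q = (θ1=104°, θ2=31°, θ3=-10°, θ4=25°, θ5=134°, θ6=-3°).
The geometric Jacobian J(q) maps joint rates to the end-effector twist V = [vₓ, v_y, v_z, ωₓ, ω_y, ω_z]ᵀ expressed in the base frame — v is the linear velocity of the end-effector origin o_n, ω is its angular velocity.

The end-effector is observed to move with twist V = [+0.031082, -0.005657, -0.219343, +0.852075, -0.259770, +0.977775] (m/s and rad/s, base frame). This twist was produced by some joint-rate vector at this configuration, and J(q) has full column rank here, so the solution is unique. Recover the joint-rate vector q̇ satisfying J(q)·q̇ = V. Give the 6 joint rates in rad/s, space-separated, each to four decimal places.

-0.3100 -0.0190 -1.0000 0.7650 0.0530 -0.3640

o_n = [0.3724, 0.8834, 0.4263]
J₁: ẑ×o_n = [-0.8834, 0.3724, 0.0000], ω = ẑ
J2: z=[0.9703, 0.2419, 0.0000] o=[-0.1016, 0.4075, 0.0000] → [0.1031, -0.4136, 0.3471, 0.9703, 0.2419, 0.0000]
J3: z=[-0.1246, 0.4997, -0.8572] o=[0.0752, 0.5664, 0.0670] → [0.4513, -0.2100, -0.1880, -0.1246, 0.4997, -0.8572]
J4: z=[0.9195, 0.3827, 0.0894] o=[-0.1870, 1.1804, 0.1363] → [0.1375, -0.2166, -0.4871, 0.9195, 0.3827, 0.0894]
J5: z=[0.9195, 0.3827, 0.0894] o=[0.0588, 1.5641, 0.5511] → [0.0131, 0.1429, -0.7459, 0.9195, 0.3827, 0.0894]
J6: z=[0.0172, 0.1881, -0.9820] o=[0.2316, 1.1661, 0.4779] → [-0.2873, -0.1374, -0.0314, 0.0172, 0.1881, -0.9820]
q̇ = J⁺·V = [-0.3100, -0.0190, -1.0000, 0.7650, 0.0530, -0.3640]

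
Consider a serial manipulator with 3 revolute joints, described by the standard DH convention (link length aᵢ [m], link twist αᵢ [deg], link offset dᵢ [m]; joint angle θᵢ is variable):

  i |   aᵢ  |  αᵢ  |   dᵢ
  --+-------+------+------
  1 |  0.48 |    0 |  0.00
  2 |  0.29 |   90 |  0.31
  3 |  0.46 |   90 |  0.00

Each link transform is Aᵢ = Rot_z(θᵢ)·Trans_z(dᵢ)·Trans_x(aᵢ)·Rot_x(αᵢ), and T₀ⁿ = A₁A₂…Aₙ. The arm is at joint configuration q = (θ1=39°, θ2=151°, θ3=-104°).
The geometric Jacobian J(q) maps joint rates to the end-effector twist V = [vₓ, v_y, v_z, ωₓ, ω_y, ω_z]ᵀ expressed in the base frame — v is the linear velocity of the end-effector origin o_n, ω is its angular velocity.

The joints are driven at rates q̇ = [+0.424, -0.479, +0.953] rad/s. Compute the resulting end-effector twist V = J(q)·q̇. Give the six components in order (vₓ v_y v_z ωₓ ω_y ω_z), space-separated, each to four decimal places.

o_n = [0.1970, 0.2710, -0.1363]
J₁: ẑ×o_n = [-0.2710, 0.1970, 0.0000], ω = ẑ
J2: z=[0.0000, 0.0000, 1.0000] o=[0.3730, 0.3021, 0.0000] → [0.0310, -0.1760, 0.0000, 0.0000, 0.0000, 1.0000]
J3: z=[-0.1736, 0.9848, 0.0000] o=[0.0874, 0.2517, 0.3100] → [-0.4396, -0.0775, -0.1113, -0.1736, 0.9848, 0.0000]
V = J·q̇ = [-0.5487, 0.0940, -0.1061, -0.1655, 0.9385, -0.0550]

-0.5487 0.0940 -0.1061 -0.1655 0.9385 -0.0550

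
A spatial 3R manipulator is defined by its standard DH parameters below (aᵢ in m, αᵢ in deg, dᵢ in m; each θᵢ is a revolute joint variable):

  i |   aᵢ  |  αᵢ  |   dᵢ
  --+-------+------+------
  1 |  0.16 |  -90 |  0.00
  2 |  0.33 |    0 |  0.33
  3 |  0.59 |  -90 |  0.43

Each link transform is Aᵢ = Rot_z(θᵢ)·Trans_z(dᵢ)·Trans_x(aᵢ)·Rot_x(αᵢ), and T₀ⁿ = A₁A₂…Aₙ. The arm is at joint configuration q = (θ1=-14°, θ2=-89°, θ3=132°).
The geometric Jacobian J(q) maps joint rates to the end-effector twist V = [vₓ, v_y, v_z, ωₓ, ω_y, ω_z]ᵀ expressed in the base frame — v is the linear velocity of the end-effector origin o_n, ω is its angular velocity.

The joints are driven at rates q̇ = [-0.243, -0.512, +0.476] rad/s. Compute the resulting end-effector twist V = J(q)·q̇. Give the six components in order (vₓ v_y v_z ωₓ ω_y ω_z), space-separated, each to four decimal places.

-0.0058 -0.1481 0.0185 -0.0087 -0.0349 -0.2430

o_n = [0.7634, 0.5929, -0.0724]
J₁: ẑ×o_n = [-0.5929, 0.7634, 0.0000], ω = ẑ
J2: z=[0.2419, 0.9703, 0.0000] o=[0.1552, -0.0387, 0.0000] → [-0.0703, 0.0175, -0.4373, 0.2419, 0.9703, 0.0000]
J3: z=[0.2419, 0.9703, 0.0000] o=[0.2407, 0.2801, 0.3299] → [-0.3904, 0.0973, -0.4315, 0.2419, 0.9703, 0.0000]
V = J·q̇ = [-0.0058, -0.1481, 0.0185, -0.0087, -0.0349, -0.2430]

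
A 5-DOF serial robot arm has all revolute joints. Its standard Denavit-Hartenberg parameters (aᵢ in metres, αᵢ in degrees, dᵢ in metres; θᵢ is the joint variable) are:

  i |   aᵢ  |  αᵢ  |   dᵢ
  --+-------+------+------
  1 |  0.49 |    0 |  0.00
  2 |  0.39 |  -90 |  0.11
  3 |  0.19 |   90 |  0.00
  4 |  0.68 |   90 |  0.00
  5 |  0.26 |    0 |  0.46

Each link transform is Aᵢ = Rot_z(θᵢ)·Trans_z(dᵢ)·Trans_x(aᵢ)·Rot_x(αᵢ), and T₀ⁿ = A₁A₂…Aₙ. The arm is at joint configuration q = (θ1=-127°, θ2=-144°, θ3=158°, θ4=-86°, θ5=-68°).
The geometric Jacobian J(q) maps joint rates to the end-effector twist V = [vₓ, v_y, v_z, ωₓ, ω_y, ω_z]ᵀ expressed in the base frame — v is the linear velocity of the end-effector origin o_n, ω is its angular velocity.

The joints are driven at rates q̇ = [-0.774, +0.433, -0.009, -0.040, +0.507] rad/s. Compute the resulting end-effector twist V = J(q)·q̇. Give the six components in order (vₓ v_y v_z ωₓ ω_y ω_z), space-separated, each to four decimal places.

o_n = [0.5213, 0.0932, 0.4139]
J₁: ẑ×o_n = [-0.0932, 0.5213, 0.0000], ω = ẑ
J2: z=[0.0000, 0.0000, 1.0000] o=[-0.2949, -0.3913, 0.0000] → [-0.4845, 0.8162, 0.0000, 0.0000, 0.0000, 1.0000]
J3: z=[-0.9998, 0.0175, 0.0000] o=[-0.2881, -0.0014, 0.1100] → [0.0053, 0.3039, -0.1087, -0.9998, 0.0175, 0.0000]
J4: z=[0.0065, 0.3745, -0.9272] o=[-0.2912, -0.1775, 0.0388] → [0.3915, -0.7557, -0.3025, 0.0065, 0.3745, -0.9272]
J5: z=[0.0859, 0.9236, 0.3737] o=[0.3863, -0.2333, 0.0211] → [0.2408, 0.0167, -0.0966, 0.0859, 0.9236, 0.3737]
V = J·q̇ = [-0.0313, -0.0141, -0.0359, 0.0523, 0.4531, -0.1144]

-0.0313 -0.0141 -0.0359 0.0523 0.4531 -0.1144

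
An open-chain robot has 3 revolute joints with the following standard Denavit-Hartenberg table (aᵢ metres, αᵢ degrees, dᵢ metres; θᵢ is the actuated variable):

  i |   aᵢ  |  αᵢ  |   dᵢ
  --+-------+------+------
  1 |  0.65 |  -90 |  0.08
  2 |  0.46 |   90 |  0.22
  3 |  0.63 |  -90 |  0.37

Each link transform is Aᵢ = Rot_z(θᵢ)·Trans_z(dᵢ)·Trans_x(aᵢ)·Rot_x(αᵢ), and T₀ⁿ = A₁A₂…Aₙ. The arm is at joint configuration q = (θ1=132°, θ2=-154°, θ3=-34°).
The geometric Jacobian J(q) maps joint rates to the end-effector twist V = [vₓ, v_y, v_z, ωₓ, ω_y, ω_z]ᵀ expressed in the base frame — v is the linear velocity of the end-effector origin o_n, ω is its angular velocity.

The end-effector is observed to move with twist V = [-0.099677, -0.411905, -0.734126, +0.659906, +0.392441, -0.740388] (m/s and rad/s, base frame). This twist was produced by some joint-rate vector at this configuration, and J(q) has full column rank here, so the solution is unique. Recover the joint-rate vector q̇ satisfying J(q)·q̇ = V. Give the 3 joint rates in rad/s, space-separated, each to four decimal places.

-0.4330 -0.7530 0.3420

o_n = [0.3627, -0.2051, 0.1781]
J₁: ẑ×o_n = [0.2051, 0.3627, -0.0000], ω = ẑ
J2: z=[-0.7431, -0.6691, 0.0000] o=[-0.4349, 0.4830, 0.0800] → [-0.0656, 0.0729, 1.0451, -0.7431, -0.6691, 0.0000]
J3: z=[0.2933, -0.3258, -0.8988] o=[-0.3218, 0.0286, 0.2817] → [-0.1763, -0.5848, 0.1544, 0.2933, -0.3258, -0.8988]
q̇ = J⁺·V = [-0.4330, -0.7530, 0.3420]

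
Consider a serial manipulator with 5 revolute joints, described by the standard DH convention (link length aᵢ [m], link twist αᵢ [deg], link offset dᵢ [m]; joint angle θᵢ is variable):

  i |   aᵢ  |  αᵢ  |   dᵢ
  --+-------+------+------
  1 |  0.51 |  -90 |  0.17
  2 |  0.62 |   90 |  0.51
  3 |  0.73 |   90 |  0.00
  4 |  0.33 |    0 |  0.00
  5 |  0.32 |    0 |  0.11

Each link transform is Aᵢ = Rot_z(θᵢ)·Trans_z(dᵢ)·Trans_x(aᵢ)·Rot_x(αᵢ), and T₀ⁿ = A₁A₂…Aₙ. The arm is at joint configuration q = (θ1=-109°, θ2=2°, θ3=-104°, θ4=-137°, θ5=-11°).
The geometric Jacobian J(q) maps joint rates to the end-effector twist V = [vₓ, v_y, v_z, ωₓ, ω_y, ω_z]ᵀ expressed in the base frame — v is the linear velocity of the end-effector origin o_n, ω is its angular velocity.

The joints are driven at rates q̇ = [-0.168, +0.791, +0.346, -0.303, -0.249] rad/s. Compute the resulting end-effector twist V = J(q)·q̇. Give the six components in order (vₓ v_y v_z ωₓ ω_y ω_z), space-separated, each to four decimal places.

-0.0038 0.1698 -0.1341 0.4434 -0.7316 0.1591

o_n = [-0.0034, -1.0106, -0.2405]
J₁: ẑ×o_n = [1.0106, -0.0034, 0.0000], ω = ẑ
J2: z=[0.9455, -0.3256, 0.0000] o=[-0.1660, -0.4822, 0.1700] → [0.1336, 0.3881, -0.4467, 0.9455, -0.3256, 0.0000]
J3: z=[-0.0114, -0.0330, 0.9994] o=[0.1144, -1.2341, 0.1484] → [-0.2106, -0.1222, -0.0064, -0.0114, -0.0330, 0.9994]
J4: z=[0.5444, 0.8381, 0.0339] o=[-0.4978, -0.8366, 0.1545] → [-0.3252, 0.2318, -0.5091, 0.5444, 0.8381, 0.0339]
J5: z=[0.5444, 0.8381, 0.0339] o=[-0.2928, -0.9606, -0.0724] → [-0.1391, 0.1013, -0.2698, 0.5444, 0.8381, 0.0339]
V = J·q̇ = [-0.0038, 0.1698, -0.1341, 0.4434, -0.7316, 0.1591]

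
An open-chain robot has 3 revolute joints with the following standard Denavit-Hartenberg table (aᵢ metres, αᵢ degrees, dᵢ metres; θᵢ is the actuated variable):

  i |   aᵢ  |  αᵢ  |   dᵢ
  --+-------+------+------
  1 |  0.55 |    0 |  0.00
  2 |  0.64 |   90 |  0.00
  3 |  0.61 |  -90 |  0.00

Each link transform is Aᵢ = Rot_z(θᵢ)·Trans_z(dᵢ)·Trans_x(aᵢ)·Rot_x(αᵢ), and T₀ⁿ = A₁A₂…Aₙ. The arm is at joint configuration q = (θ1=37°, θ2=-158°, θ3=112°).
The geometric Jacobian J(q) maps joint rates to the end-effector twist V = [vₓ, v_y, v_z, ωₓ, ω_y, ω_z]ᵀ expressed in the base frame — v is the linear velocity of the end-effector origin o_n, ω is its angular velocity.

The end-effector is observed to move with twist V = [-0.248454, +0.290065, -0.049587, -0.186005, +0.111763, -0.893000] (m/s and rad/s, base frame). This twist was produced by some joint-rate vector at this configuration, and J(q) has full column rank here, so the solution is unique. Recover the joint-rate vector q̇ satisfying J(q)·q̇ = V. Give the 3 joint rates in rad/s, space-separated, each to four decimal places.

o_n = [0.2273, -0.0217, 0.5656]
J₁: ẑ×o_n = [0.0217, 0.2273, -0.0000], ω = ẑ
J2: z=[0.0000, 0.0000, 1.0000] o=[0.4392, 0.3310, 0.0000] → [0.3527, -0.2119, 0.0000, 0.0000, 0.0000, 1.0000]
J3: z=[-0.8572, 0.5150, 0.0000] o=[0.1096, -0.2176, 0.0000] → [0.2913, 0.4848, -0.2285, -0.8572, 0.5150, 0.0000]
q̇ = J⁺·V = [-0.0100, -0.8830, 0.2170]

-0.0100 -0.8830 0.2170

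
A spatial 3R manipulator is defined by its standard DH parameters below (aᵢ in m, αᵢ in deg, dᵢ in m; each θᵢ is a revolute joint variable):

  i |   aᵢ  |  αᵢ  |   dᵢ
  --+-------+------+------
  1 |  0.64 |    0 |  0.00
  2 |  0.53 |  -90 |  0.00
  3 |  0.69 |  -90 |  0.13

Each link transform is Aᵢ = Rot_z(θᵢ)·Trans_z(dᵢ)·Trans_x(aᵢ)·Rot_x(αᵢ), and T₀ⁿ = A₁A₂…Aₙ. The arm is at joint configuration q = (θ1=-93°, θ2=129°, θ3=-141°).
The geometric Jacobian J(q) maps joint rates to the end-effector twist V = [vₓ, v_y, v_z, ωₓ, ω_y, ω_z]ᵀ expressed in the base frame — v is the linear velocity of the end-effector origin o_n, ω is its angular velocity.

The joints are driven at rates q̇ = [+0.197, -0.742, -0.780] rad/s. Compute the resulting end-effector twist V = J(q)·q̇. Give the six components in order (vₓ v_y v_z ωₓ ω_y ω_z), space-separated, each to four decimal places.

-0.0928 -0.1613 -0.4183 0.4585 -0.6310 -0.5450

o_n = [-0.1149, -0.5376, 0.4342]
J₁: ẑ×o_n = [0.5376, -0.1149, 0.0000], ω = ẑ
J2: z=[0.0000, 0.0000, 1.0000] o=[-0.0335, -0.6391, 0.0000] → [-0.1015, -0.0815, 0.0000, 0.0000, 0.0000, 1.0000]
J3: z=[-0.5878, 0.8090, 0.0000] o=[0.3953, -0.3276, 0.0000] → [0.3513, 0.2552, 0.5362, -0.5878, 0.8090, 0.0000]
V = J·q̇ = [-0.0928, -0.1613, -0.4183, 0.4585, -0.6310, -0.5450]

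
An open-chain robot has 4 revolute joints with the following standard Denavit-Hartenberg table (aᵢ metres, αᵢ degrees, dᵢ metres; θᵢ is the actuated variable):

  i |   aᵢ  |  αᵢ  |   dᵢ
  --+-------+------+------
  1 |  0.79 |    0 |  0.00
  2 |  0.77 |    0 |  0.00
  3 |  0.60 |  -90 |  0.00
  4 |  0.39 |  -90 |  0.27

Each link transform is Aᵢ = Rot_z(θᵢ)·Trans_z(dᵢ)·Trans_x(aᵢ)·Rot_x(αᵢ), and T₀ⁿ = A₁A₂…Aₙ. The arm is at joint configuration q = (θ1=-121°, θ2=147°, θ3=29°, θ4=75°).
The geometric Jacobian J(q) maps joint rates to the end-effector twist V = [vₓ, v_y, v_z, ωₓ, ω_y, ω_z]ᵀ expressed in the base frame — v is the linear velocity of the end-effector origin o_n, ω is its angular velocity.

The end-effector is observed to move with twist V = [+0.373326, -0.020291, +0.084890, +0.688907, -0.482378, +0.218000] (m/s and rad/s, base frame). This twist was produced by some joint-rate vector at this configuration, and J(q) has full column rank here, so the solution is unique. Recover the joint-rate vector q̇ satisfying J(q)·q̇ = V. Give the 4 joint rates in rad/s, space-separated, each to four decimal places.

0.4070 -0.6290 0.4400 -0.8410

o_n = [0.4661, 0.3894, -0.3767]
J₁: ẑ×o_n = [-0.3894, 0.4661, 0.0000], ω = ẑ
J2: z=[0.0000, 0.0000, 1.0000] o=[-0.4069, -0.6772, 0.0000] → [-1.0666, 0.8729, 0.0000, 0.0000, 0.0000, 1.0000]
J3: z=[0.0000, 0.0000, 1.0000] o=[0.2852, -0.3396, 0.0000] → [-0.7290, 0.1809, 0.0000, 0.0000, 0.0000, 1.0000]
J4: z=[-0.8192, 0.5736, 0.0000] o=[0.6293, 0.1519, 0.0000] → [-0.2161, -0.3086, -0.1009, -0.8192, 0.5736, 0.0000]
q̇ = J⁺·V = [0.4070, -0.6290, 0.4400, -0.8410]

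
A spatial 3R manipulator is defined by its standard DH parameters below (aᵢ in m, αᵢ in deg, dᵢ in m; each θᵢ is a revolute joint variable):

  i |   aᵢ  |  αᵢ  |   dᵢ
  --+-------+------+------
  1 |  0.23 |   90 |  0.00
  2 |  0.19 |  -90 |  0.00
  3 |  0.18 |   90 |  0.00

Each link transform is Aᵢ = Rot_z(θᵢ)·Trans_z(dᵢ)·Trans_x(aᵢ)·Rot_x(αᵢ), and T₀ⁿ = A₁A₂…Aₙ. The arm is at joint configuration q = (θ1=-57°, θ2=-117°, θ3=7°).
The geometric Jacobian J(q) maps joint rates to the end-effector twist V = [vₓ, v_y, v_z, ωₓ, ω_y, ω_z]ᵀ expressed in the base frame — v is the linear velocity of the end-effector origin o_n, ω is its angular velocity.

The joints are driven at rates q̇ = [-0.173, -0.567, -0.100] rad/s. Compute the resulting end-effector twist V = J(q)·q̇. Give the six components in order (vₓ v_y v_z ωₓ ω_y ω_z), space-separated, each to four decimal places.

-0.1240 0.1382 0.0929 0.4270 0.3835 -0.1276

o_n = [0.0525, -0.0406, -0.3285]
J₁: ẑ×o_n = [0.0406, 0.0525, -0.0000], ω = ẑ
J2: z=[-0.8387, -0.5446, 0.0000] o=[0.1253, -0.1929, 0.0000] → [0.1789, -0.2755, -0.1674, -0.8387, -0.5446, 0.0000]
J3: z=[0.4853, -0.7473, -0.4540] o=[0.0783, -0.1206, -0.1693] → [0.1553, 0.0890, 0.0195, 0.4853, -0.7473, -0.4540]
V = J·q̇ = [-0.1240, 0.1382, 0.0929, 0.4270, 0.3835, -0.1276]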